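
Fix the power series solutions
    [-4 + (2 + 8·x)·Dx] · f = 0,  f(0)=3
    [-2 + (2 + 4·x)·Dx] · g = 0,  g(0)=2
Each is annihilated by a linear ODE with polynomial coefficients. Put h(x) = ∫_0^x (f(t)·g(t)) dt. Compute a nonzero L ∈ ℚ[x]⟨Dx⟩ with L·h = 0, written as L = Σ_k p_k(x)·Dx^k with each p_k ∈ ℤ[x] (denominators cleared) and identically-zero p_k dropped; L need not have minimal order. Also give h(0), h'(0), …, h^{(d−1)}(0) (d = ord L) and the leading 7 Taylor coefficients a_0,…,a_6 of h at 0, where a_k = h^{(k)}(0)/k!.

f: a_k = 3, 6, -6, 12, -30, 84, -252, …
g: a_k = 2, 2, -1, 1, -5/4, 7/4, -21/8, …
f·g: L₀ = L_f ⊗_s L_g, ord ≤ 1·1.
Integrate: L := L₀·Dx.
L = (-3 - 8·x)·Dx + (1 + 6·x + 8·x^2)·Dx^2  (order 2).
h: a_k = 0, 6, 9, -1, 9/4, -111/20, 117/8, …
ICs: h(0) = 0, h′(0) = 6.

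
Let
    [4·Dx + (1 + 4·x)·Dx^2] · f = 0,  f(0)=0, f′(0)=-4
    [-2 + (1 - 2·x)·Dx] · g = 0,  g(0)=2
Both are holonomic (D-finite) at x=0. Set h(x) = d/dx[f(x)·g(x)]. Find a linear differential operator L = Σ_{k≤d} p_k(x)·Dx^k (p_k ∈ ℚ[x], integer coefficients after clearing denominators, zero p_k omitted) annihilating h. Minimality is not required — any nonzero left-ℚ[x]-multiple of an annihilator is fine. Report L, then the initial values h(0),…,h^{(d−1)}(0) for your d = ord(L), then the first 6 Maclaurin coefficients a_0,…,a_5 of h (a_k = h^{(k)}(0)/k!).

f: a_k = 0, -4, 8, -64/3, 64, -1024/5, …
g: a_k = 2, 4, 8, 16, 32, 64, …
Sym-product of L_f,L_g gives L₀ (≤ ord 2).
Differentiate: ansatz ord ≤ ord L₀ ⇒ L.
L = 32 + (-2 + 40·x)·Dx + (-1 - 2·x + 8·x^2)·Dx^2  (order 2).
h: a_k = -8, 0, -128, 512/3, -4864/3, 21504/5, …
ICs: h(0) = -8, h′(0) = 0.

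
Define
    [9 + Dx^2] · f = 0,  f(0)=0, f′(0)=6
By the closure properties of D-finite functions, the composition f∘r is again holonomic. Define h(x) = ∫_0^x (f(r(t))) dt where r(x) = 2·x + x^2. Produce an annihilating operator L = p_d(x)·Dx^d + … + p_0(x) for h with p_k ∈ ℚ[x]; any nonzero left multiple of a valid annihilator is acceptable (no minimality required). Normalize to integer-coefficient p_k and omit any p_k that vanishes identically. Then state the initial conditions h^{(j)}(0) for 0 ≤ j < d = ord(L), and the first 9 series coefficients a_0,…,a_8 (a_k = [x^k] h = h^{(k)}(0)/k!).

L = (36 + 108·x + 108·x^2 + 36·x^3)·Dx - Dx^2 + (1 + x)·Dx^3  (order 3).
h: a_k = 0, 0, 6, 2, -18, -108/5, 63/5, 45, 1863/70, …
ICs: h(0) = 0, h′(0) = 0, h′′(0) = 12.

f: a_k = 0, 6, 0, -9, 0, 81/20, 0, -243/280, 0, …
Change of var in L_f (x↦r) gives L₀.
Integrate: L := L₀·Dx.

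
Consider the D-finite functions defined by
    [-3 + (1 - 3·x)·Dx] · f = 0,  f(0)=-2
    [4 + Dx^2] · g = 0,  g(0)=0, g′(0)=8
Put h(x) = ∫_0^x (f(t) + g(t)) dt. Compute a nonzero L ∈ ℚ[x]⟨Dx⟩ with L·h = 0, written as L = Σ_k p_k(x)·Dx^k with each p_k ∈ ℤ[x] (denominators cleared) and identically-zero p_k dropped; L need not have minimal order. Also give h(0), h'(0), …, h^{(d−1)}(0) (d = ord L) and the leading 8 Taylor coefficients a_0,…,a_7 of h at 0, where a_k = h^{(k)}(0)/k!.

L = (348 - 144·x + 216·x^2)·Dx + (-44 + 180·x - 216·x^2 + 216·x^3)·Dx^2 + (87 - 36·x + 54·x^2)·Dx^3 + (-11 + 45·x - 54·x^2 + 54·x^3)·Dx^4  (order 4).
h: a_k = 0, -2, 1, -6, -89/6, -162/5, -3637/45, -1458/7, …
ICs: h(0) = 0, h′(0) = -2, h′′(0) = 2, h′′′(0) = -36.

f: a_k = -2, -6, -18, -54, -162, -486, -1458, -4374, …
g: a_k = 0, 8, 0, -16/3, 0, 16/15, 0, -32/315, …
f+g: L₀ = lclm(L_f,L_g), ord ≤ 1+2.
Integrate: L := L₀·Dx.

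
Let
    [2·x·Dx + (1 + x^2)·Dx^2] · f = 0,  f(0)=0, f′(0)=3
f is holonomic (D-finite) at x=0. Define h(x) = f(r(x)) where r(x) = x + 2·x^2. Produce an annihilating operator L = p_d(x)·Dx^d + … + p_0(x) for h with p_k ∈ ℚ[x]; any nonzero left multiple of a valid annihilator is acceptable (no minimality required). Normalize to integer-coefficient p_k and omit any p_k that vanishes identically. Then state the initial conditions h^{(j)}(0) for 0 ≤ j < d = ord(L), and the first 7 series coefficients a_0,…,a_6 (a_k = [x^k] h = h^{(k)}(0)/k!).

L = (-4 + 2·x + 16·x^2 + 48·x^3 + 48·x^4)·Dx + (1 + 4·x + x^2 + 8·x^3 + 20·x^4 + 16·x^5)·Dx^2  (order 2).
h: a_k = 0, 3, 6, -1, -6, -57/5, -2, …
ICs: h(0) = 0, h′(0) = 3.

f: a_k = 0, 3, 0, -1, 0, 3/5, 0, …
Change of var in L_f (x↦r) gives L₀.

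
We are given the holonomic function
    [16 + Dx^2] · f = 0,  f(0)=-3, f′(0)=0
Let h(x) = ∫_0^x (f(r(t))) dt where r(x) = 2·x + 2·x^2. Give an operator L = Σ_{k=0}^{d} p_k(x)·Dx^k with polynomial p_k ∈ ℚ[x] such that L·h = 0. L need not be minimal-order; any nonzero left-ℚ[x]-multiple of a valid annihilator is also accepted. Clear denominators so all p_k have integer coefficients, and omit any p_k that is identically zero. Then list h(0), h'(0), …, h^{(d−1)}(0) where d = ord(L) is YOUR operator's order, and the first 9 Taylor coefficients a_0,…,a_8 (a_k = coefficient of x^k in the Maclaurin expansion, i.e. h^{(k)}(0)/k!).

L = (64 + 384·x + 768·x^2 + 512·x^3)·Dx - 2·Dx^2 + (1 + 2·x)·Dx^3  (order 3).
h: a_k = 0, -3, 0, 32, 48, -416/5, -1024/3, -29696/105, 2816/5, …
ICs: h(0) = 0, h′(0) = -3, h′′(0) = 0.

f: a_k = -3, 0, 24, 0, -32, 0, 256/15, 0, -512/105, …
f∘r: x↦r, Dx↦Dx/r' in L_f ⇒ L₀.
∫: right-multiply L₀ by Dx.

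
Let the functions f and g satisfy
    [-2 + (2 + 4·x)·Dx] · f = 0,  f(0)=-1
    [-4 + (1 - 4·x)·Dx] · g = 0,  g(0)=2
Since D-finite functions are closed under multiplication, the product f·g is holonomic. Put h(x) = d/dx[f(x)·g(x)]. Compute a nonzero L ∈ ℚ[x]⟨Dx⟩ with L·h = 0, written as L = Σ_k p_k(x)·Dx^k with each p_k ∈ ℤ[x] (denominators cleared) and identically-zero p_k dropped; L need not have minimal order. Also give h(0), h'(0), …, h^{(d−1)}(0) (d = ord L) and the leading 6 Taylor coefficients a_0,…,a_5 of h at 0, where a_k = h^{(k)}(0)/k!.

L = (39 + 120·x + 48·x^2) + (-5 + 6·x + 48·x^2 + 32·x^3)·Dx  (order 1).
h: a_k = -10, -78, -471, -2507, -50175/4, -240777/4, …
ICs: h(0) = -10.

f: a_k = -1, -1, 1/2, -1/2, 5/8, -7/8, …
g: a_k = 2, 8, 32, 128, 512, 2048, …
h₀=f·g: eliminate ⇒ L₀, order ≤ 1·1.
Derive L from L₀ (diff closure).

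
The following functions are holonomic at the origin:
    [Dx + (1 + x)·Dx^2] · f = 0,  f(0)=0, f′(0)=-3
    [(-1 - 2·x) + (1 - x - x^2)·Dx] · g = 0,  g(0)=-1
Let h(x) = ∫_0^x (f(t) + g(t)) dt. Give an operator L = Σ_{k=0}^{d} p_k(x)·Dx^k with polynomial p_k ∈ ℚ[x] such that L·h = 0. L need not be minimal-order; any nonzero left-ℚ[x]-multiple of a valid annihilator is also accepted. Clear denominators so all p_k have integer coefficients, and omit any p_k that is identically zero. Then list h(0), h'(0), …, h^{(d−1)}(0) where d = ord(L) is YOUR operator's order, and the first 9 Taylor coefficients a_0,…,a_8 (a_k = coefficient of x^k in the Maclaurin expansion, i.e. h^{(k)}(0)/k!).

L = (-26 - 70·x - 76·x^2 - 36·x^3 - 12·x^4)·Dx^2 + (-16 - 84·x - 160·x^2 - 144·x^3 - 74·x^4 - 20·x^5)·Dx^3 + (5 + 11·x - x^2 - 23·x^3 - 29·x^4 - 17·x^5 - 4·x^6)·Dx^4  (order 4).
h: a_k = 0, -1, -2, -1/6, -1, -17/20, -43/30, -25/14, -75/28, …
ICs: h(0) = 0, h′(0) = -1, h′′(0) = -4, h′′′(0) = -1.

f: a_k = 0, -3, 3/2, -1, 3/4, -3/5, 1/2, -3/7, 3/8, …
g: a_k = -1, -1, -2, -3, -5, -8, -13, -21, -34, …
Weyl lclm of L_f,L_g ⇒ L₀ (ord ≤ 3).
h=∫₀ˣh₀: take L = L₀·Dx.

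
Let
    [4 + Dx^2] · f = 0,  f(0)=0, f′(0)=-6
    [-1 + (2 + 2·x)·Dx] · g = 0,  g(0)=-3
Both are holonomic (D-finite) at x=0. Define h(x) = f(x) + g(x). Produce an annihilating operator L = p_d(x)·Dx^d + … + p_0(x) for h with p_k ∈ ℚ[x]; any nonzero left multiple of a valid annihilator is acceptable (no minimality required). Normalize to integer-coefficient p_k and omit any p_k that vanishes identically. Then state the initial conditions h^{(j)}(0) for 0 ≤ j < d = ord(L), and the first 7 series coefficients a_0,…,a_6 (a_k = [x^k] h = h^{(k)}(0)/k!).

L = (-76 - 128·x - 64·x^2) + (120 + 376·x + 384·x^2 + 128·x^3)·Dx + (-19 - 32·x - 16·x^2)·Dx^2 + (30 + 94·x + 96·x^2 + 32·x^3)·Dx^3  (order 3).
h: a_k = -3, -15/2, 3/8, 61/16, 15/128, -1129/1280, 63/1024, …
ICs: h(0) = -3, h′(0) = -15/2, h′′(0) = 3/4.

f: a_k = 0, -6, 0, 4, 0, -4/5, 0, …
g: a_k = -3, -3/2, 3/8, -3/16, 15/128, -21/256, 63/1024, …
Weyl lclm of L_f,L_g ⇒ L₀ (ord ≤ 3).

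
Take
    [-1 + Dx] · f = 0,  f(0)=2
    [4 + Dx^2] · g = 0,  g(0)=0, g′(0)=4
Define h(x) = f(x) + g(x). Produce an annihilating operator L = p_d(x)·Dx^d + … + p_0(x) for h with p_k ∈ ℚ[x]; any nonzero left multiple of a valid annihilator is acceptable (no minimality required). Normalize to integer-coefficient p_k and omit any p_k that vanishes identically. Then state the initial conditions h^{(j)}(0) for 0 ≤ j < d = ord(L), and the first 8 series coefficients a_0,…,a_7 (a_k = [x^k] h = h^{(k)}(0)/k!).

L = -4 + 4·Dx - Dx^2 + Dx^3  (order 3).
h: a_k = 2, 6, 1, -7/3, 1/12, 11/20, 1/360, -127/2520, …
ICs: h(0) = 2, h′(0) = 6, h′′(0) = 2.

f: a_k = 2, 2, 1, 1/3, 1/12, 1/60, 1/360, 1/2520, …
g: a_k = 0, 4, 0, -8/3, 0, 8/15, 0, -16/315, …
Sum ⇒ L₀ = lclm(L_f,L_g) in ℚ(x)⟨Dx⟩.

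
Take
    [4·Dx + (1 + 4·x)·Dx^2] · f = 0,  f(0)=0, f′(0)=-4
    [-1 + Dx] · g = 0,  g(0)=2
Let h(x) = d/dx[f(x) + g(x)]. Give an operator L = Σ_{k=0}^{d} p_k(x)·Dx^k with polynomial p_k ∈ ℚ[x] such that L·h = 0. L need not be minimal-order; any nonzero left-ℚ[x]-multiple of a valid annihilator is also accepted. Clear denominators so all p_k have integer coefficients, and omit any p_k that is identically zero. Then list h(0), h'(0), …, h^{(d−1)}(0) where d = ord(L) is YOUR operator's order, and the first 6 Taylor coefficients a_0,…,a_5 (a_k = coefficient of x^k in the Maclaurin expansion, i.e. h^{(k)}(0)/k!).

L = (-36 - 16·x) + (31 - 8·x - 16·x^2)·Dx + (5 + 24·x + 16·x^2)·Dx^2  (order 2).
h: a_k = -2, 18, -63, 769/3, -12287/12, 245761/60, …
ICs: h(0) = -2, h′(0) = 18.

f: a_k = 0, -4, 8, -64/3, 64, -1024/5, …
g: a_k = 2, 2, 1, 1/3, 1/12, 1/60, …
Weyl lclm of L_f,L_g ⇒ L₀ (ord ≤ 3).
h=h₀': d/dx-closure on L₀ ⇒ L.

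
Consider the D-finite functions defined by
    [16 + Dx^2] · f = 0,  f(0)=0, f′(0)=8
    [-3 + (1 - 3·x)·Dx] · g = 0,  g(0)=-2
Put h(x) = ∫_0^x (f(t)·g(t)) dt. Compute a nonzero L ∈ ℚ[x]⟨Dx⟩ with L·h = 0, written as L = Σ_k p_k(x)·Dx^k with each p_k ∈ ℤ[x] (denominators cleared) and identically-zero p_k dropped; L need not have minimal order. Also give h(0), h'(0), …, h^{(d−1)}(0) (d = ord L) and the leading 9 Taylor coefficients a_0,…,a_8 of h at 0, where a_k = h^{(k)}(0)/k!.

L = (-16 + 48·x)·Dx + 6·Dx^2 + (-1 + 3·x)·Dx^3  (order 3).
h: a_k = 0, 0, -8, -16, -76/3, -304/5, -7096/45, -14192/35, -334774/315, …
ICs: h(0) = 0, h′(0) = 0, h′′(0) = -16.

f: a_k = 0, 8, 0, -64/3, 0, 256/15, 0, -2048/315, 0, …
g: a_k = -2, -6, -18, -54, -162, -486, -1458, -4374, -13122, …
Sym-product of L_f,L_g gives L₀ (≤ ord 2).
Integrate: L := L₀·Dx.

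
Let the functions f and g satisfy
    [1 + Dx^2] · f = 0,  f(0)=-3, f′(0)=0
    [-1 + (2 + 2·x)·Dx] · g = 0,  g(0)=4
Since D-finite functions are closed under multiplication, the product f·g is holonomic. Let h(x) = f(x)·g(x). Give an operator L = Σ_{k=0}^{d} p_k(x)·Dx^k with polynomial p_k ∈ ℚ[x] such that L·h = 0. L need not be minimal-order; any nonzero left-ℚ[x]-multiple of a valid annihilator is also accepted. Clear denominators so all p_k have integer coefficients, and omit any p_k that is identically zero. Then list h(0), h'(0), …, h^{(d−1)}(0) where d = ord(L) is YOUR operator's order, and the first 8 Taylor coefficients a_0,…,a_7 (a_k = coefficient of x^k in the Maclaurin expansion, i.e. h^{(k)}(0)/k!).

L = (7 + 8·x + 4·x^2) + (-4 - 4·x)·Dx + (4 + 8·x + 4·x^2)·Dx^2  (order 2).
h: a_k = -12, -6, 15/2, 9/4, -25/32, -13/64, 349/3840, -401/7680, …
ICs: h(0) = -12, h′(0) = -6.

f: a_k = -3, 0, 3/2, 0, -1/8, 0, 1/240, 0, …
g: a_k = 4, 2, -1/2, 1/4, -5/32, 7/64, -21/256, 33/512, …
f·g: L₀ = L_f ⊗_s L_g, ord ≤ 2·1.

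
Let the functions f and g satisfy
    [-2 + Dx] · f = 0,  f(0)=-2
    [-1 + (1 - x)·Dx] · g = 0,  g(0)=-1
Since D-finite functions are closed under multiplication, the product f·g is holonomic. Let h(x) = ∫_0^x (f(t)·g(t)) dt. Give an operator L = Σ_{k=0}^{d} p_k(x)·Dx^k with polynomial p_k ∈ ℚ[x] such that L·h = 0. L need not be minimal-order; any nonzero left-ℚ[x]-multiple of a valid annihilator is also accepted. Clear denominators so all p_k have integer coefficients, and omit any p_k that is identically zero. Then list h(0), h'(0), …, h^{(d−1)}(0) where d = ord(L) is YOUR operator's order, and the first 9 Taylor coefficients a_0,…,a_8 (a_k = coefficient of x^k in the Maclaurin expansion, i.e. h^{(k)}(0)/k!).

f: a_k = -2, -4, -4, -8/3, -4/3, -8/15, -8/45, -16/315, -4/315, …
g: a_k = -1, -1, -1, -1, -1, -1, -1, -1, -1, …
h₀=f·g: eliminate ⇒ L₀, order ≤ 1·1.
h=∫h₀ ⇒ L = L₀·Dx.
L = (3 - 2·x)·Dx + (-1 + x)·Dx^2  (order 2).
h: a_k = 0, 2, 3, 10/3, 19/6, 14/5, 109/45, 662/315, 155/84, …
ICs: h(0) = 0, h′(0) = 2.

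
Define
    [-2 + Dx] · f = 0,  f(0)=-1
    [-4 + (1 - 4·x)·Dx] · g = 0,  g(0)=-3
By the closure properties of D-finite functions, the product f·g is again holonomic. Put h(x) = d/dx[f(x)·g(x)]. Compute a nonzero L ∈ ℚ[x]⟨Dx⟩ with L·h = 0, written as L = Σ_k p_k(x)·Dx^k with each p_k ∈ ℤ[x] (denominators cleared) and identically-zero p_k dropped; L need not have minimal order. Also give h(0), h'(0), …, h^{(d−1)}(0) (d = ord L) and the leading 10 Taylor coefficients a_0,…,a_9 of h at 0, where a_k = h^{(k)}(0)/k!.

f: a_k = -1, -2, -2, -4/3, -2/3, -4/15, -4/45, -8/315, -2/315, -4/2835, …
g: a_k = -3, -12, -48, -192, -768, -3072, -12288, -49152, -196608, -786432, …
Sym-product of L_f,L_g gives L₀ (≤ ord 1).
Derive L from L₀ (diff closure).
L = (26 - 48·x + 32·x^2) + (-3 + 16·x - 16·x^2)·Dx  (order 1).
h: a_k = 18, 156, 948, 5064, 25324, 607784/5, 2836328/5, 272287504/105, 1225293772/105, 16337250296/315, …
ICs: h(0) = 18.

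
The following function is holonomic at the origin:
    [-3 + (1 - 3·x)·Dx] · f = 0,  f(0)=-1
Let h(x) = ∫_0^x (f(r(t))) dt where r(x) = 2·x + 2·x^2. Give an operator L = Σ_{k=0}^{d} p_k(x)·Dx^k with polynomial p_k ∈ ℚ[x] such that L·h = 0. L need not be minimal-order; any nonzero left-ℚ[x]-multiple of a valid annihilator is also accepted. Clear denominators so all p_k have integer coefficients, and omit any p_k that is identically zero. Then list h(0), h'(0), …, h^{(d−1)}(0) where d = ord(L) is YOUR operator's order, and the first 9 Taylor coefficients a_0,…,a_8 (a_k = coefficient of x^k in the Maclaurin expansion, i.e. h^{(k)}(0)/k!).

L = (6 + 12·x)·Dx + (-1 + 6·x + 6·x^2)·Dx^2  (order 2).
h: a_k = 0, -1, -3, -14, -72, -396, -2268, -93528/7, -80352, …
ICs: h(0) = 0, h′(0) = -1.

f: a_k = -1, -3, -9, -27, -81, -243, -729, -2187, -6561, …
h₀=f(r): pull back L_f along r ⇒ L₀.
h=∫₀ˣh₀: take L = L₀·Dx.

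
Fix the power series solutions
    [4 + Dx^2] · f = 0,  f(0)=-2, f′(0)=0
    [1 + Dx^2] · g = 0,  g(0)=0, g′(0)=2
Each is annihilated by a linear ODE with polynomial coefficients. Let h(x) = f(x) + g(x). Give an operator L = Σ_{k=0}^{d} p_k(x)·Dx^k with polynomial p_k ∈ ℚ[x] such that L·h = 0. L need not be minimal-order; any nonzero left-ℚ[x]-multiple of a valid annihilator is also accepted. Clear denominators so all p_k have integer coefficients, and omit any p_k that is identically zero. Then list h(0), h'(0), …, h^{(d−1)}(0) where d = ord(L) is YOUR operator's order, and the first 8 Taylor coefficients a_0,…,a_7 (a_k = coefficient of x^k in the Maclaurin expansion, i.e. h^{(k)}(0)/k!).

f: a_k = -2, 0, 4, 0, -4/3, 0, 8/45, 0, …
g: a_k = 0, 2, 0, -1/3, 0, 1/60, 0, -1/2520, …
h₀=f+g: left-lcm gives L₀, ord ≤ 4.
L = 4 + 5·Dx^2 + Dx^4  (order 4).
h: a_k = -2, 2, 4, -1/3, -4/3, 1/60, 8/45, -1/2520, …
ICs: h(0) = -2, h′(0) = 2, h′′(0) = 8, h′′′(0) = -2.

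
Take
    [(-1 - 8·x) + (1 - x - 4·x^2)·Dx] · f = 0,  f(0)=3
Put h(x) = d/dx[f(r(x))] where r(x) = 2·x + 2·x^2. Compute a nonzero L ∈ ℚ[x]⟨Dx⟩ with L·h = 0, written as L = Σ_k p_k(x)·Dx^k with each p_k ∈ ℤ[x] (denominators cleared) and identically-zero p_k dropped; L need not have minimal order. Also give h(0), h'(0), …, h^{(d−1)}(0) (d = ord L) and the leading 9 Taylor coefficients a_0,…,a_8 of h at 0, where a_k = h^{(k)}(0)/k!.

L = (22 + 204·x + 1260·x^2 + 4672·x^3 + 8736·x^4 + 7680·x^5 + 2560·x^6) + (-1 - 16·x + 6·x^2 + 420·x^3 + 1520·x^4 + 2400·x^5 + 1792·x^6 + 512·x^7)·Dx  (order 1).
h: a_k = 6, 132, 1008, 8400, 62280, 447120, 3120768, 21321600, 143452512, …
ICs: h(0) = 6.

f: a_k = 3, 3, 15, 27, 87, 195, 543, 1323, 3495, …
Substitute x→r, Dx→(1/r')Dx; clear ⇒ L₀.
Differentiate: ansatz ord ≤ ord L₀ ⇒ L.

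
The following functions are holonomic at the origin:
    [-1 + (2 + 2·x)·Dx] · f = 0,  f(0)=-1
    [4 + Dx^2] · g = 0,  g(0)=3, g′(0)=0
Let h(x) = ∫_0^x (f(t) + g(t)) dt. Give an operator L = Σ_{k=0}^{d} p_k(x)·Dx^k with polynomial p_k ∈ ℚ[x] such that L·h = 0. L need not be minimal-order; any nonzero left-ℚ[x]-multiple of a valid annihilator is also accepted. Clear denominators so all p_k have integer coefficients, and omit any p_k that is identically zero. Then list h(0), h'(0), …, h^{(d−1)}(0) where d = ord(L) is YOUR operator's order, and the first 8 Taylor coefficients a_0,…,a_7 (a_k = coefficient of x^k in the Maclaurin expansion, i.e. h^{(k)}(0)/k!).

L = (-76 - 128·x - 64·x^2)·Dx + (120 + 376·x + 384·x^2 + 128·x^3)·Dx^2 + (-19 - 32·x - 16·x^2)·Dx^3 + (30 + 94·x + 96·x^2 + 32·x^3)·Dx^4  (order 4).
h: a_k = 0, 2, -1/4, -47/24, -1/64, 261/640, -7/1536, -3781/107520, …
ICs: h(0) = 0, h′(0) = 2, h′′(0) = -1/2, h′′′(0) = -47/4.

f: a_k = -1, -1/2, 1/8, -1/16, 5/128, -7/256, 21/1024, -33/2048, …
g: a_k = 3, 0, -6, 0, 2, 0, -4/15, 0, …
Weyl lclm of L_f,L_g ⇒ L₀ (ord ≤ 3).
Integrate: L := L₀·Dx.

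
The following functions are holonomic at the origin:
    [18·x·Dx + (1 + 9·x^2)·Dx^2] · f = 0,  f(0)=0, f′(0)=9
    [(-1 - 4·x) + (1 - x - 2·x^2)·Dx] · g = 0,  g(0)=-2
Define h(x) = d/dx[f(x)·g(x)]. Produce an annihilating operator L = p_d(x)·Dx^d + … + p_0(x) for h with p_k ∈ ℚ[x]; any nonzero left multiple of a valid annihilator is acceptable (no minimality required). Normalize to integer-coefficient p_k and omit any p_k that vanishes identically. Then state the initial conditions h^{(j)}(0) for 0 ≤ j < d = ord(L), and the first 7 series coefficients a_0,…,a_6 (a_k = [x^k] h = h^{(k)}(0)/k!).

L = (-30 + 2106·x^2 + 3888·x^3 + 11664·x^4) + (15 + 78·x + 27·x^2 + 306·x^3 + 3888·x^4 + 7776·x^5)·Dx + (-2 - 7·x - 59·x^2 + 9·x^3 - 261·x^4 + 648·x^5 + 972·x^6)·Dx^2  (order 2).
h: a_k = -18, -36, 0, -144, -1638, -11988/5, 28692/5, …
ICs: h(0) = -18, h′(0) = -36.

f: a_k = 0, 9, 0, -27, 0, 729/5, 0, …
g: a_k = -2, -2, -6, -10, -22, -42, -86, …
f·g: L₀ = L_f ⊗_s L_g, ord ≤ 2·1.
h₀' ⇒ L via d/dx closure of L₀.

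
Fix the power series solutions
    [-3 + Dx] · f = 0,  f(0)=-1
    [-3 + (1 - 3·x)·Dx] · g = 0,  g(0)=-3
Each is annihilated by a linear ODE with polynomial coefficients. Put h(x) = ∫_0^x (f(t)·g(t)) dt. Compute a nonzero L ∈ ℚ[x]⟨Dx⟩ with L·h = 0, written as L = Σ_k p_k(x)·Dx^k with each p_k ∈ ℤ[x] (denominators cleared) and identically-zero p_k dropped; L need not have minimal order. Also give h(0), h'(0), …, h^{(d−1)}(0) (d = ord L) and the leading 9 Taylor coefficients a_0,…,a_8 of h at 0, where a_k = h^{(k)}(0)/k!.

f: a_k = -1, -3, -9/2, -9/2, -27/8, -81/40, -81/80, -243/560, -729/4480, …
g: a_k = -3, -9, -27, -81, -243, -729, -2187, -6561, -19683, …
f·g: L₀ = L_f ⊗_s L_g, ord ≤ 1·1.
h=∫h₀ ⇒ L = L₀·Dx.
L = (6 - 9·x)·Dx + (-1 + 3·x)·Dx^2  (order 2).
h: a_k = 0, 3, 9, 45/2, 54, 1053/8, 13203/40, 475551/560, 499365/224, …
ICs: h(0) = 0, h′(0) = 3.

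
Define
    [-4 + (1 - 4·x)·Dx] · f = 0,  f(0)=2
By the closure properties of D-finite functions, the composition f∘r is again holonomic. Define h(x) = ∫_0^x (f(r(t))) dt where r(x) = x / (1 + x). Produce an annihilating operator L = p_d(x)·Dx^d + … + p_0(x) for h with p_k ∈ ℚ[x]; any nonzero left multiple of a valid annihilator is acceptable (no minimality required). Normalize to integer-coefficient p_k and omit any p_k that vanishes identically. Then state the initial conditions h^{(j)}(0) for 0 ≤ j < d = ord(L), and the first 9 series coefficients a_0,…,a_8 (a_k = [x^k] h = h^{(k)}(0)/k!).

f: a_k = 2, 8, 32, 128, 512, 2048, 8192, 32768, 131072, …
Change of var in L_f (x↦r) gives L₀.
Integrate: L := L₀·Dx.
L = 4·Dx + (-1 + 2·x + 3·x^2)·Dx^2  (order 2).
h: a_k = 0, 2, 4, 8, 18, 216/5, 108, 1944/7, 729, …
ICs: h(0) = 0, h′(0) = 2.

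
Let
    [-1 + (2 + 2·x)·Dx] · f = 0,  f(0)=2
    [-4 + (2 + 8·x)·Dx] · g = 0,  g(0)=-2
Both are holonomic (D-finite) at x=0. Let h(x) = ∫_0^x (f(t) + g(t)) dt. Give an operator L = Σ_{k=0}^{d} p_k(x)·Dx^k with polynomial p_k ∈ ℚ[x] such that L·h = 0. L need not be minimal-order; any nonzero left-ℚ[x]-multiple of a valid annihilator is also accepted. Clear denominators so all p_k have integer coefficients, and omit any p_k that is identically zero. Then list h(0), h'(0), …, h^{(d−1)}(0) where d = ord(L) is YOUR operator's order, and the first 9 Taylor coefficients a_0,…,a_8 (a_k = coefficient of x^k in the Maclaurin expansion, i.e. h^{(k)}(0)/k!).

f: a_k = 2, 1, -1/4, 1/8, -5/64, 7/128, -21/512, 33/1024, -429/16384, …
g: a_k = -2, -4, 4, -8, 20, -56, 168, -528, 1716, …
Sum ⇒ L₀ = lclm(L_f,L_g) in ℚ(x)⟨Dx⟩.
Integrate: L := L₀·Dx.
L = -2·Dx + (5 + 8·x)·Dx^2 + (2 + 10·x + 8·x^2)·Dx^3  (order 3).
h: a_k = 0, 0, -3/2, 5/4, -63/32, 255/64, -2387/256, 12285/512, -540639/8192, …
ICs: h(0) = 0, h′(0) = 0, h′′(0) = -3.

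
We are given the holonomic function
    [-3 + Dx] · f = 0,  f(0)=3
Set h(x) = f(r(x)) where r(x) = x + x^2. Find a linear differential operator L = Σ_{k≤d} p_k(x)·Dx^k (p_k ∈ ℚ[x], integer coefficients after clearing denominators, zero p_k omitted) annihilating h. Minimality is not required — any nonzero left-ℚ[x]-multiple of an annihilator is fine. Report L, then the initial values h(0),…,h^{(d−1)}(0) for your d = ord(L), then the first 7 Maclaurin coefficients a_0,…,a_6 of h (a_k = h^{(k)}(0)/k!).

L = (-3 - 6·x) + Dx  (order 1).
h: a_k = 3, 9, 45/2, 81/2, 513/8, 3483/40, 8613/80, …
ICs: h(0) = 3.

f: a_k = 3, 9, 27/2, 27/2, 81/8, 243/40, 243/80, …
Change of var in L_f (x↦r) gives L₀.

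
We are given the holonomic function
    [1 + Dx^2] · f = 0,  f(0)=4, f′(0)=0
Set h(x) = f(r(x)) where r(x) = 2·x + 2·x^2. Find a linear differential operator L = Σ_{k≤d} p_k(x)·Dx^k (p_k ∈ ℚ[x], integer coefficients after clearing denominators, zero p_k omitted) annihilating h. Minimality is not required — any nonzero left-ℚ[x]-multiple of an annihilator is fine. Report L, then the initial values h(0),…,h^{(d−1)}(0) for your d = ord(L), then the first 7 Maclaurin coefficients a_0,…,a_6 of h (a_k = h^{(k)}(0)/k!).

f: a_k = 4, 0, -2, 0, 1/6, 0, -1/180, …
Substitute x→r, Dx→(1/r')Dx; clear ⇒ L₀.
L = (4 + 24·x + 48·x^2 + 32·x^3) - 2·Dx + (1 + 2·x)·Dx^2  (order 2).
h: a_k = 4, 0, -8, -16, -16/3, 32/3, 704/45, …
ICs: h(0) = 4, h′(0) = 0.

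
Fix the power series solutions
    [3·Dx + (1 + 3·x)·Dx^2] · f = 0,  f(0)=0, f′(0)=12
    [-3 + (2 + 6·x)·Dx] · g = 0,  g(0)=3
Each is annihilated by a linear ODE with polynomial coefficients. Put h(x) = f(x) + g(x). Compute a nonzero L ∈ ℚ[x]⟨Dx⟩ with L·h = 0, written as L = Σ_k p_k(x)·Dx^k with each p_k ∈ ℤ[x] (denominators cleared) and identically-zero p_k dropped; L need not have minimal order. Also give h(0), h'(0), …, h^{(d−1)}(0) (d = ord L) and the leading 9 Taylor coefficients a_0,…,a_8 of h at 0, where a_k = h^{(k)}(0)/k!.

L = 9·Dx + (15 + 45·x)·Dx^2 + (2 + 12·x + 18·x^2)·Dx^3  (order 3).
h: a_k = 3, 33/2, -171/8, 657/16, -11583/128, 274347/1280, -543591/1024, 19431495/14336, -115939431/32768, …
ICs: h(0) = 3, h′(0) = 33/2, h′′(0) = -171/4.

f: a_k = 0, 12, -18, 36, -81, 972/5, -486, 8748/7, -6561/2, …
g: a_k = 3, 9/2, -27/8, 81/16, -1215/128, 5103/256, -45927/1024, 216513/2048, -8444007/32768, …
h₀=f+g: left-lcm gives L₀, ord ≤ 3.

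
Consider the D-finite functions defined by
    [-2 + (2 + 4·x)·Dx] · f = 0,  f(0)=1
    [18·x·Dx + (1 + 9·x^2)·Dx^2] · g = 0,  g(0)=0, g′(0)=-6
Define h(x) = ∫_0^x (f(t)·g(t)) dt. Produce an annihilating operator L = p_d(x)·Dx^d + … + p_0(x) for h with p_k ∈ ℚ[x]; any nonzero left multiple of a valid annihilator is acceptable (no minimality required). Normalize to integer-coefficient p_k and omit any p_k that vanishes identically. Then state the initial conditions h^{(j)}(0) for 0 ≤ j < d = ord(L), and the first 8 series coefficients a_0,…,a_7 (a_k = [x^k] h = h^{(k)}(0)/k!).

L = (3 - 18·x - 9·x^2)·Dx + (-2 + 14·x + 54·x^2 + 36·x^3)·Dx^2 + (1 + 4·x + 13·x^2 + 36·x^3 + 36·x^4)·Dx^3  (order 3).
h: a_k = 0, 0, -3, -2, 21/4, 3, -683/40, -267/20, …
ICs: h(0) = 0, h′(0) = 0, h′′(0) = -6.

f: a_k = 1, 1, -1/2, 1/2, -5/8, 7/8, -21/16, 33/16, …
g: a_k = 0, -6, 0, 18, 0, -486/5, 0, 4374/7, …
Sym-product of L_f,L_g gives L₀ (≤ ord 2).
∫: right-multiply L₀ by Dx.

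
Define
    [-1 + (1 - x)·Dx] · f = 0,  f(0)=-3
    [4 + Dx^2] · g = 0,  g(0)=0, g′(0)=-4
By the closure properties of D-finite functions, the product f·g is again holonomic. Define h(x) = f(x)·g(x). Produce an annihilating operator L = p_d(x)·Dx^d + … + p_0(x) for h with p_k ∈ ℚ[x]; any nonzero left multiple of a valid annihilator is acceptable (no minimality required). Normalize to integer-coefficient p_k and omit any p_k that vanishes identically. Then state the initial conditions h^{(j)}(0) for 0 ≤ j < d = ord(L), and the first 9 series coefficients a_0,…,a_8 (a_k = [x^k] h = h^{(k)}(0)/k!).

L = (-4 + 4·x) + 2·Dx + (-1 + x)·Dx^2  (order 2).
h: a_k = 0, 12, 12, 4, 4, 28/5, 28/5, 572/105, 572/105, …
ICs: h(0) = 0, h′(0) = 12.

f: a_k = -3, -3, -3, -3, -3, -3, -3, -3, -3, …
g: a_k = 0, -4, 0, 8/3, 0, -8/15, 0, 16/315, 0, …
f·g: L₀ = L_f ⊗_s L_g, ord ≤ 1·2.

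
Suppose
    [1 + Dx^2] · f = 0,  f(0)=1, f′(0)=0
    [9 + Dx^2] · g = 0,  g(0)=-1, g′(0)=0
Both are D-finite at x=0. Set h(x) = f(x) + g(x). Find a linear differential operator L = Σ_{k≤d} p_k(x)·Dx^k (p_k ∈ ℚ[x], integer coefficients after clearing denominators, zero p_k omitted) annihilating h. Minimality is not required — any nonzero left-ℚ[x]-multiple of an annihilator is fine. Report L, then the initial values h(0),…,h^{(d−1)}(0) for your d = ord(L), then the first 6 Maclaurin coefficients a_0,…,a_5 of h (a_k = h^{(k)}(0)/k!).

f: a_k = 1, 0, -1/2, 0, 1/24, 0, …
g: a_k = -1, 0, 9/2, 0, -27/8, 0, …
L₀ := lclm(L_f,L_g); ord L₀ ≤ 2+2.
L = 9 + 10·Dx^2 + Dx^4  (order 4).
h: a_k = 0, 0, 4, 0, -10/3, 0, …
ICs: h(0) = 0, h′(0) = 0, h′′(0) = 8, h′′′(0) = 0.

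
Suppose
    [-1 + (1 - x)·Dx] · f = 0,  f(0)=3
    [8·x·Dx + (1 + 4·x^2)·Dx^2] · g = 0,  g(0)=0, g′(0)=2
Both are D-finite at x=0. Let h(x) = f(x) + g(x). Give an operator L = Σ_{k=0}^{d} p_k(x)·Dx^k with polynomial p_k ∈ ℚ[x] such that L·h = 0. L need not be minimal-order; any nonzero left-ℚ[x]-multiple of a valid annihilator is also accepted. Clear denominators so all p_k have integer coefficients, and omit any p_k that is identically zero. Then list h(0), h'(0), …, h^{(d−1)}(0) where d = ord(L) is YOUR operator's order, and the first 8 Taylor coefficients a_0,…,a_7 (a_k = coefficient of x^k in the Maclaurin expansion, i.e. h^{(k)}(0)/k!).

f: a_k = 3, 3, 3, 3, 3, 3, 3, 3, …
g: a_k = 0, 2, 0, -8/3, 0, 32/5, 0, -128/7, …
f+g: L₀ = lclm(L_f,L_g), ord ≤ 1+2.
L = (-8 + 32·x + 96·x^2)·Dx + (7 - 8·x - 20·x^2 + 96·x^3)·Dx^2 + (-1 - 3·x - 12·x^3 + 16·x^4)·Dx^3  (order 3).
h: a_k = 3, 5, 3, 1/3, 3, 47/5, 3, -107/7, …
ICs: h(0) = 3, h′(0) = 5, h′′(0) = 6.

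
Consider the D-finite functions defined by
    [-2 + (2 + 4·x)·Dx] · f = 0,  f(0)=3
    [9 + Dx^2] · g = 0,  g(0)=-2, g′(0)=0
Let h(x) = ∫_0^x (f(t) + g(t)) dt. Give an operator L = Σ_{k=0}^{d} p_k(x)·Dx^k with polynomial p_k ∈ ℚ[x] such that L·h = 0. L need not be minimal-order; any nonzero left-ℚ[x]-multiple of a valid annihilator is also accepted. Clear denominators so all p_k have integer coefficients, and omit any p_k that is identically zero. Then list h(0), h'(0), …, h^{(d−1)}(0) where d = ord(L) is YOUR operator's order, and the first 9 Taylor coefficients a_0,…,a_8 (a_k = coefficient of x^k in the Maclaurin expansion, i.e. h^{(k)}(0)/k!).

L = (-27 - 81·x - 81·x^2)·Dx + (18 + 117·x + 243·x^2 + 162·x^3)·Dx^2 + (-3 - 9·x - 9·x^2)·Dx^3 + (2 + 13·x + 27·x^2 + 18·x^3)·Dx^4  (order 4).
h: a_k = 0, 1, 3/2, 5/2, 3/8, -69/40, 7/16, -153/560, 99/128, …
ICs: h(0) = 0, h′(0) = 1, h′′(0) = 3, h′′′(0) = 15.

f: a_k = 3, 3, -3/2, 3/2, -15/8, 21/8, -63/16, 99/16, -1287/128, …
g: a_k = -2, 0, 9, 0, -27/4, 0, 81/40, 0, -729/2240, …
L₀ := lclm(L_f,L_g); ord L₀ ≤ 1+2.
h=∫h₀ ⇒ L = L₀·Dx.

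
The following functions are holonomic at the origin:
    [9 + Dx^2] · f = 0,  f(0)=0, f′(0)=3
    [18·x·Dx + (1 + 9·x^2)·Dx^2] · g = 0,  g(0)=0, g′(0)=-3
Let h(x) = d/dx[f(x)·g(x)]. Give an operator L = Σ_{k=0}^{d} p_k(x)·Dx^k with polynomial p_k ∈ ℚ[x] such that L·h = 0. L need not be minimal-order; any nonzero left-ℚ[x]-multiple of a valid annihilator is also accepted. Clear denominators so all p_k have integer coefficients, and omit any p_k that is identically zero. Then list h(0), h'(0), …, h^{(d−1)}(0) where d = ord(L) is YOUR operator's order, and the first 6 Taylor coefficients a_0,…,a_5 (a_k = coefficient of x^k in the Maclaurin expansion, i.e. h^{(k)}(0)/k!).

L = (8910 + 214326·x^2 + 3024621·x^4 + 5668704·x^6 + 6377292·x^8 + 9565938·x^10 + 43046721·x^12) + (5508·x + 207036·x^3 + 1837080·x^5 + 4723920·x^7 + 10628820·x^9 + 19131876·x^11)·Dx + (1080 + 27540·x^2 + 389286·x^4 + 971028·x^6 + 1889568·x^8 + 4251528·x^10 + 9565938·x^12)·Dx^2 + (612·x + 23004·x^3 + 204120·x^5 + 524880·x^7 + 1180980·x^9 + 2125764·x^11)·Dx^3 + (10 + 414·x^2 + 5913·x^4 + 37908·x^6 + 131220·x^8 + 354294·x^10 + 531441·x^12)·Dx^4  (order 4).
h: a_k = 0, -18, 0, 162, 0, -4617/4, …
ICs: h(0) = 0, h′(0) = -18, h′′(0) = 0, h′′′(0) = 972.

f: a_k = 0, 3, 0, -9/2, 0, 81/40, …
g: a_k = 0, -3, 0, 9, 0, -243/5, …
L₀ := L_f ⊗_s L_g (sym. prod.), ord ≤ 4.
Differentiate: ansatz ord ≤ ord L₀ ⇒ L.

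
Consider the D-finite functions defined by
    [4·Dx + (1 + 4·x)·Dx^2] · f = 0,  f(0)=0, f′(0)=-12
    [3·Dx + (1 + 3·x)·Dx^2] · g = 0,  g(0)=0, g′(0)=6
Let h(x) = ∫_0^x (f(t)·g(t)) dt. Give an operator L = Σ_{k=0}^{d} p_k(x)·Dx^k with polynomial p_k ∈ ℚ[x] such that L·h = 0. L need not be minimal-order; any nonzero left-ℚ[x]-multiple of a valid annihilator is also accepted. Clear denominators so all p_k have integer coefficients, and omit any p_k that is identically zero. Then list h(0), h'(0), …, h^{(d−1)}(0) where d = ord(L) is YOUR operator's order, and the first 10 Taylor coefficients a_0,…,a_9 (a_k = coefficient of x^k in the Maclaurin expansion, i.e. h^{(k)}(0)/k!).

f: a_k = 0, -12, 24, -64, 192, -3072/5, 2048, -49152/7, 24576, -262144/3, …
g: a_k = 0, 6, -9, 18, -81/2, 486/5, -243, 4374/7, -6561/4, 4374, …
L₀ := L_f ⊗_s L_g (sym. prod.), ord ≤ 4.
Integrate: L := L₀·Dx.
L = (600 + 4032·x + 6912·x^2)·Dx^2 + (854 + 8808·x + 30240·x^2 + 34560·x^3)·Dx^3 + (172 + 2380·x + 12312·x^2 + 28224·x^3 + 24192·x^4)·Dx^4 + (7 + 122·x + 847·x^2 + 2928·x^3 + 5040·x^4 + 3456·x^5)·Dx^5  (order 5).
h: a_k = 0, 0, 0, -24, 63, -816/5, 441, -43524/35, 36393/10, -76960/7, …
ICs: h(0) = 0, h′(0) = 0, h′′(0) = 0, h′′′(0) = -144, h′′′′(0) = 1512.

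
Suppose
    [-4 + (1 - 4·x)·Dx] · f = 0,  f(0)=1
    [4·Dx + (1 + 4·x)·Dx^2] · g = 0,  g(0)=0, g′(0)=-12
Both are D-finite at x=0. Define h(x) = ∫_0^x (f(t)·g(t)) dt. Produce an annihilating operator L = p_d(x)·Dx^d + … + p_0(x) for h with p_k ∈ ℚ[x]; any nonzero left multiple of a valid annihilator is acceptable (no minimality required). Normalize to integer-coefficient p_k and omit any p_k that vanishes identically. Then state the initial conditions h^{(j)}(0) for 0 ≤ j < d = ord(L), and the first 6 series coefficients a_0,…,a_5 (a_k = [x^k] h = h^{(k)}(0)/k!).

L = 16·Dx + (4 + 48·x)·Dx^2 + (-1 + 16·x^2)·Dx^3  (order 3).
h: a_k = 0, 0, -6, -8, -40, -448/5, …
ICs: h(0) = 0, h′(0) = 0, h′′(0) = -12.

f: a_k = 1, 4, 16, 64, 256, 1024, …
g: a_k = 0, -12, 24, -64, 192, -3072/5, …
Sym-product of L_f,L_g gives L₀ (≤ ord 2).
h=∫₀ˣh₀: take L = L₀·Dx.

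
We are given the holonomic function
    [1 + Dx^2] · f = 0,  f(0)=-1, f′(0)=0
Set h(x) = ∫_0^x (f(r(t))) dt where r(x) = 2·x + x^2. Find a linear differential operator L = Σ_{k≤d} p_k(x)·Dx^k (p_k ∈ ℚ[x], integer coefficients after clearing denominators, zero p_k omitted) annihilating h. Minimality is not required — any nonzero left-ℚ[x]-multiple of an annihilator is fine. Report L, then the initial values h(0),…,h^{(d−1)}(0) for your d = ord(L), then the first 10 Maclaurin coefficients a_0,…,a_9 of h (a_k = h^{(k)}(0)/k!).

f: a_k = -1, 0, 1/2, 0, -1/24, 0, 1/720, 0, -1/40320, 0, …
f∘r: x↦r, Dx↦Dx/r' in L_f ⇒ L₀.
Integrate: L := L₀·Dx.
L = (4 + 12·x + 12·x^2 + 4·x^3)·Dx - Dx^2 + (1 + x)·Dx^3  (order 3).
h: a_k = 0, -1, 0, 2/3, 1/2, -1/30, -2/9, -41/315, -1/120, 719/22680, …
ICs: h(0) = 0, h′(0) = -1, h′′(0) = 0.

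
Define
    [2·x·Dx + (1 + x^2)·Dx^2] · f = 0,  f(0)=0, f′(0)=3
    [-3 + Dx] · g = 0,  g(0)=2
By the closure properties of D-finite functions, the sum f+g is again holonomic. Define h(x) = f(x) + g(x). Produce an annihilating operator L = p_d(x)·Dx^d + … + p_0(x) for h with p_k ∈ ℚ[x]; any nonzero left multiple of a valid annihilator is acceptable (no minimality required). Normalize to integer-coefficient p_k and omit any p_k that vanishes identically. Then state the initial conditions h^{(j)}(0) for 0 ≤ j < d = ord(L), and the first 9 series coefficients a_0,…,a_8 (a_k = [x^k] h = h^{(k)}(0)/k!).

L = (6 - 18·x - 18·x^2 - 18·x^3)·Dx + (-11 - 12·x^2 - 9·x^4)·Dx^2 + (3 + 2·x + 6·x^2 + 2·x^3 + 3·x^4)·Dx^3  (order 3).
h: a_k = 2, 9, 9, 8, 27/4, 93/20, 81/40, 123/280, 729/2240, …
ICs: h(0) = 2, h′(0) = 9, h′′(0) = 18.

f: a_k = 0, 3, 0, -1, 0, 3/5, 0, -3/7, 0, …
g: a_k = 2, 6, 9, 9, 27/4, 81/20, 81/40, 243/280, 729/2240, …
h₀=f+g: left-lcm gives L₀, ord ≤ 3.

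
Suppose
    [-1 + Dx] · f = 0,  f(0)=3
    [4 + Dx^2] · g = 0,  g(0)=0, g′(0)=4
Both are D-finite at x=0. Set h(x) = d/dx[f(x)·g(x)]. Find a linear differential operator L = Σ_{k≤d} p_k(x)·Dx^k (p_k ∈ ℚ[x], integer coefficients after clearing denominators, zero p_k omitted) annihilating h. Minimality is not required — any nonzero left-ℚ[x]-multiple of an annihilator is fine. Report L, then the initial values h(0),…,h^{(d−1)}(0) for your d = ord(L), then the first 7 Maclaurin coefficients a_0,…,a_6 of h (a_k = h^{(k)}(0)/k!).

L = 5 - 2·Dx + Dx^2  (order 2).
h: a_k = 12, 24, -6, -24, -19/2, 11/5, 139/60, …
ICs: h(0) = 12, h′(0) = 24.

f: a_k = 3, 3, 3/2, 1/2, 1/8, 1/40, 1/240, …
g: a_k = 0, 4, 0, -8/3, 0, 8/15, 0, …
Product ⇒ symmetric product L₀, ord ≤ 2.
Differentiate: ansatz ord ≤ ord L₀ ⇒ L.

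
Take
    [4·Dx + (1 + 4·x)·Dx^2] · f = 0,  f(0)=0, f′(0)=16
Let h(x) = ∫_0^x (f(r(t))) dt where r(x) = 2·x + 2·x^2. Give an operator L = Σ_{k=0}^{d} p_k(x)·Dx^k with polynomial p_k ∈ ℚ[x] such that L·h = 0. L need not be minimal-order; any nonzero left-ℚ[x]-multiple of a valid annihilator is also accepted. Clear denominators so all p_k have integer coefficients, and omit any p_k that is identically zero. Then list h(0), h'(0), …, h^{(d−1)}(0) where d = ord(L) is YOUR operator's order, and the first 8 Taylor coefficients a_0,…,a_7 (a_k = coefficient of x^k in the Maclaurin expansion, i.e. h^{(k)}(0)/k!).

f: a_k = 0, 16, -32, 256/3, -256, 4096/5, -8192/3, 65536/7, …
Change of var in L_f (x↦r) gives L₀.
h=∫₀ˣh₀: take L = L₀·Dx.
L = (6 + 16·x + 16·x^2)·Dx^2 + (1 + 10·x + 24·x^2 + 16·x^3)·Dx^3  (order 3).
h: a_k = 0, 0, 16, -32, 320/3, -2176/5, 29696/15, -67584/7, …
ICs: h(0) = 0, h′(0) = 0, h′′(0) = 32.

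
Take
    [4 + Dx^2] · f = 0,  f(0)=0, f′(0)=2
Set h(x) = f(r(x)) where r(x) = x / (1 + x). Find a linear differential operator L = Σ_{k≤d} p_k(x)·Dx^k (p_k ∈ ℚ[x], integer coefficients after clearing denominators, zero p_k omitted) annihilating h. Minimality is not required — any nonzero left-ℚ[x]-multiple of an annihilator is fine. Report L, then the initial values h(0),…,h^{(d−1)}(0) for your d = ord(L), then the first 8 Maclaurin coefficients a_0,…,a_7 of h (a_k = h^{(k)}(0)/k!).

f: a_k = 0, 2, 0, -4/3, 0, 4/15, 0, -8/315, …
h₀=f(r): pull back L_f along r ⇒ L₀.
L = 4 + (2 + 6·x + 6·x^2 + 2·x^3)·Dx + (1 + 4·x + 6·x^2 + 4·x^3 + x^4)·Dx^2  (order 2).
h: a_k = 0, 2, -2, 2/3, 2, -86/15, 10, -4418/315, …
ICs: h(0) = 0, h′(0) = 2.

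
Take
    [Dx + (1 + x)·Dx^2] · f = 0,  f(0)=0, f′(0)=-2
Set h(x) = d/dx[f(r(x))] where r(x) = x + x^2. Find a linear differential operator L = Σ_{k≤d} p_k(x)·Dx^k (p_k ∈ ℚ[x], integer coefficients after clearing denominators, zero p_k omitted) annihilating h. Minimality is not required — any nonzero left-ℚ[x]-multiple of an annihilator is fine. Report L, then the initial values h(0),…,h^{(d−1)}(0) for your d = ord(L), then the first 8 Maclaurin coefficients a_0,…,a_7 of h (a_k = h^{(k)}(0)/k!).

L = (-1 + 2·x + 2·x^2) + (1 + 3·x + 3·x^2 + 2·x^3)·Dx  (order 1).
h: a_k = -2, -2, 4, -2, -2, 4, -2, -2, …
ICs: h(0) = -2.

f: a_k = 0, -2, 1, -2/3, 1/2, -2/5, 1/3, -2/7, …
f∘r: x↦r, Dx↦Dx/r' in L_f ⇒ L₀.
Differentiate: ansatz ord ≤ ord L₀ ⇒ L.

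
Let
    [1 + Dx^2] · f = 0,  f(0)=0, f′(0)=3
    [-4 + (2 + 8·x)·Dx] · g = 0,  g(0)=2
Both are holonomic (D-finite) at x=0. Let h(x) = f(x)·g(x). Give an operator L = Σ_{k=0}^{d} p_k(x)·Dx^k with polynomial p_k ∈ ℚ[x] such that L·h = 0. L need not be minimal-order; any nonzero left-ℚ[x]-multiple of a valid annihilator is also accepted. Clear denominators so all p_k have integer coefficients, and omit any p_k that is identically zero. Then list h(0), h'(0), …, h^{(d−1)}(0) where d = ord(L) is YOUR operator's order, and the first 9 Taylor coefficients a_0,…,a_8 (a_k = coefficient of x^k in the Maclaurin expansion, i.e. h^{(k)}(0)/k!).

L = (13 + 8·x + 16·x^2) + (-4 - 16·x)·Dx + (1 + 8·x + 16·x^2)·Dx^2  (order 2).
h: a_k = 0, 6, 12, -13, 22, -1159/20, 1641/10, -83009/168, 653603/420, …
ICs: h(0) = 0, h′(0) = 6.

f: a_k = 0, 3, 0, -1/2, 0, 1/40, 0, -1/1680, 0, …
g: a_k = 2, 4, -4, 8, -20, 56, -168, 528, -1716, …
f·g: L₀ = L_f ⊗_s L_g, ord ≤ 2·1.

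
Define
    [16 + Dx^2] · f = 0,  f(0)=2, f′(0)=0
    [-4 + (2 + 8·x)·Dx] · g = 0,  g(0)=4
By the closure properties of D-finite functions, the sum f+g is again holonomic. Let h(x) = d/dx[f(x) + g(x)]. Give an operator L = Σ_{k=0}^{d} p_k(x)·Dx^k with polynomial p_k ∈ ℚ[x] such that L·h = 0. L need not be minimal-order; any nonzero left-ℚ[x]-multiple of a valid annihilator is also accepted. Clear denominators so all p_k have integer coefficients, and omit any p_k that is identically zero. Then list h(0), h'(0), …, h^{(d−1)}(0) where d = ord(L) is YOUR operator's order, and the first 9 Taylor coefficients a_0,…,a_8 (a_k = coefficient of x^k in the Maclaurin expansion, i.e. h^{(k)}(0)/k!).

L = (-608 - 1024·x - 2048·x^2) + (-112 - 960·x - 3072·x^2 - 4096·x^3)·Dx + (-38 - 64·x - 128·x^2)·Dx^2 + (-7 - 60·x - 192·x^2 - 256·x^3)·Dx^3  (order 3).
h: a_k = 8, -48, 48, -224/3, 560, -31264/15, 7392, -8640448/315, 102960, …
ICs: h(0) = 8, h′(0) = -48, h′′(0) = 96.

f: a_k = 2, 0, -16, 0, 64/3, 0, -512/45, 0, 1024/315, …
g: a_k = 4, 8, -8, 16, -40, 112, -336, 1056, -3432, …
Weyl lclm of L_f,L_g ⇒ L₀ (ord ≤ 3).
Derive L from L₀ (diff closure).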